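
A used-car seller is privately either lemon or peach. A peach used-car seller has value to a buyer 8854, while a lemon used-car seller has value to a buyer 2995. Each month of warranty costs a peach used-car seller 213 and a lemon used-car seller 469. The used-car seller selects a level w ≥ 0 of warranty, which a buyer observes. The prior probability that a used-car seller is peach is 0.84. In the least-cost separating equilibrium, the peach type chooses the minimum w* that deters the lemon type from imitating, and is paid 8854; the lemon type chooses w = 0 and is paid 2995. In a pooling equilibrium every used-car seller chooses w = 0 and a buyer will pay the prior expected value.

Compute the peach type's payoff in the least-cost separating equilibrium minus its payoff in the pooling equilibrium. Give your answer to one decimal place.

-1723.5

Least-cost separating signal: w* solves 2995 = 8854 − 469·w*, so w* = (8854 − 2995)/469 ≈ 12.4925.
Peach type's separating payoff: 8854 − 213 × w* = 8854 − 213 × (8854 − 2995)/469 = 8854 − 1247967/469 ≈ 6193.090.
Pooling payoff: 0.84 × 8854 + 0.16 × 2995 = 7916.56.
Difference: 6193.090 − 7916.56 = -1723.47, i.e. -1723.5 to one decimal place.
The peach type would prefer the pooling outcome.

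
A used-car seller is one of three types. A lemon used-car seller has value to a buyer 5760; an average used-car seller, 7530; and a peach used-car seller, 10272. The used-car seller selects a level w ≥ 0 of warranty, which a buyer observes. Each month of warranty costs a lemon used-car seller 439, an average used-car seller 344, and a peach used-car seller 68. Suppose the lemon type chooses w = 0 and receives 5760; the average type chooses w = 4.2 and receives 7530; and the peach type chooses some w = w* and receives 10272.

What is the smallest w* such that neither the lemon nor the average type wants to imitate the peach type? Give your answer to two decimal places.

12.17

Lemon type (on-path payoff 5760) won't mimic when 5760 ≥ 10272 − 439·w*, i.e. w* ≥ 10.28.
Average type (on-path payoff 7530 − 344×4.2 = 6085.2) won't mimic when 6085.2 ≥ 10272 − 344·w*, i.e. w* ≥ 12.17.
Both must hold, so w* = max(10.28, 12.17) = 12.17. The average type's constraint binds.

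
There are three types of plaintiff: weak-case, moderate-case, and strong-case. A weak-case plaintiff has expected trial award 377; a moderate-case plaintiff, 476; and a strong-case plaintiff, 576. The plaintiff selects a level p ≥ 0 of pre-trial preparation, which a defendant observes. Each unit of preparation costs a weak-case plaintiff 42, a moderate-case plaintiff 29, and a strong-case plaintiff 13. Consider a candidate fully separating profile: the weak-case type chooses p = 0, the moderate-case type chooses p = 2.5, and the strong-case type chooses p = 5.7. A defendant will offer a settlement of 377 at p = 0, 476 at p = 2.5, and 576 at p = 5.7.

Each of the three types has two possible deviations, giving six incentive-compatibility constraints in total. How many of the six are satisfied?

5

Strong-case (own payoff 576 − 13×5.7 = 501.9): to p=0 gives 377 → no gain ✓; to p=2.5 gives 476 − 13×2.5 = 443.5 → no gain ✓.
Moderate-case (own payoff 476 − 29×2.5 = 403.5): to p=0 gives 377 → no gain ✓; to p=5.7 gives 576 − 29×5.7 = 410.7 → profitable ✗.
Weak-case (own payoff 377): to p=2.5 gives 476 − 42×2.5 = 371 → no gain ✓; to p=5.7 gives 576 − 42×5.7 = 336.6 → no gain ✓.
5 of the 6 constraints hold; not an equilibrium.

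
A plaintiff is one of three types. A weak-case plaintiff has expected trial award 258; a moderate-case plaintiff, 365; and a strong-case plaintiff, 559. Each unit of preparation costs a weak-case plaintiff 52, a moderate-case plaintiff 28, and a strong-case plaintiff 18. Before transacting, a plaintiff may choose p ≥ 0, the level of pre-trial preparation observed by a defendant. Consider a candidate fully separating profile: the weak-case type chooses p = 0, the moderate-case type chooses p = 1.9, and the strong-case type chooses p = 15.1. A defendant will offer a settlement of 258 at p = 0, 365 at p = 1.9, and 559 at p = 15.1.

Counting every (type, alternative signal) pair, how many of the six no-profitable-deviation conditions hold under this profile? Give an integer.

4

Strong-case (own payoff 559 − 18×15.1 = 287.2): to p=0 gives 258 → no gain ✓; to p=1.9 gives 365 − 18×1.9 = 330.8 → profitable ✗.
Moderate-case (own payoff 365 − 28×1.9 = 311.8): to p=0 gives 258 → no gain ✓; to p=15.1 gives 559 − 28×15.1 = 136.2 → no gain ✓.
Weak-case (own payoff 258): to p=1.9 gives 365 − 52×1.9 = 266.2 → profitable ✗; to p=15.1 gives 559 − 52×15.1 = -226.2 → no gain ✓.
4 of the 6 constraints hold; not an equilibrium.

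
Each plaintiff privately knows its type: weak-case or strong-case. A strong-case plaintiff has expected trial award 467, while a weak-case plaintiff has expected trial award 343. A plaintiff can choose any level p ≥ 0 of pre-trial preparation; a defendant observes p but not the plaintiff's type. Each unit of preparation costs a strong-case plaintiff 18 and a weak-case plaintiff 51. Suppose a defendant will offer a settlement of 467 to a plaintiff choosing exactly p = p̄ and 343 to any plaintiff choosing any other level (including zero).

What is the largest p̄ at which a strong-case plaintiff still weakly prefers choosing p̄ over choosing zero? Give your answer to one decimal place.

Choosing p̄ yields the strong-case type 467 − 18·p̄; choosing zero yields 343.
The strong-case type is indifferent at 467 − 18·p̄ = 343, i.e. p̄ = (467 − 343) / 18 ≈ 6.9.
For any p̄ above 6.9 the strong-case type would rather pool at zero, so separation collapses.

6.9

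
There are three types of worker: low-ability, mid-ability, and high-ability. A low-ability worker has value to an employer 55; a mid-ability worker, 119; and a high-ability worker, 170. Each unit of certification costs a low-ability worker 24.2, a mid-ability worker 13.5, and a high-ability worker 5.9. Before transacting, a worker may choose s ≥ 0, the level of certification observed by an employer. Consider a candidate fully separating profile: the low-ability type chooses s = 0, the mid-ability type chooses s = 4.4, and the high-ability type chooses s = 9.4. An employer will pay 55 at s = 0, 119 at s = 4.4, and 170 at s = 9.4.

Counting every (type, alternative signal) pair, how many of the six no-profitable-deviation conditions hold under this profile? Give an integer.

6

High-ability (own payoff 170 − 5.9×9.4 = 114.54): to s=0 gives 55 → no gain ✓; to s=4.4 gives 119 − 5.9×4.4 = 93.04 → no gain ✓.
Mid-ability (own payoff 119 − 13.5×4.4 = 59.6): to s=0 gives 55 → no gain ✓; to s=9.4 gives 170 − 13.5×9.4 = 43.1 → no gain ✓.
Low-ability (own payoff 55): to s=4.4 gives 119 − 24.2×4.4 = 12.52 → no gain ✓; to s=9.4 gives 170 − 24.2×9.4 = -57.48 → no gain ✓.
6 of the 6 constraints hold; this profile is a separating equilibrium.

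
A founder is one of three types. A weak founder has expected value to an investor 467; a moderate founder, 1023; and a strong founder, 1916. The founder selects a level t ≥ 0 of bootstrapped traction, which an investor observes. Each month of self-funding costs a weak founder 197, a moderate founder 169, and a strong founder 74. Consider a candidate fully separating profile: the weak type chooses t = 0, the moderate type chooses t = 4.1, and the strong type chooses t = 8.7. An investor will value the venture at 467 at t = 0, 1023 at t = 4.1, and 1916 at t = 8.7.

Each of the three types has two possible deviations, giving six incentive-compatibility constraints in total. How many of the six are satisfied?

4

Strong (own payoff 1916 − 74×8.7 = 1272.2): to t=0 gives 467 → no gain ✓; to t=4.1 gives 1023 − 74×4.1 = 719.6 → no gain ✓.
Weak (own payoff 467): to t=4.1 gives 1023 − 197×4.1 = 215.3 → no gain ✓; to t=8.7 gives 1916 − 197×8.7 = 202.1 → no gain ✓.
Moderate (own payoff 1023 − 169×4.1 = 330.1): to t=0 gives 467 → profitable ✗; to t=8.7 gives 1916 − 169×8.7 = 445.7 → profitable ✗.
4 of the 6 constraints hold; not an equilibrium.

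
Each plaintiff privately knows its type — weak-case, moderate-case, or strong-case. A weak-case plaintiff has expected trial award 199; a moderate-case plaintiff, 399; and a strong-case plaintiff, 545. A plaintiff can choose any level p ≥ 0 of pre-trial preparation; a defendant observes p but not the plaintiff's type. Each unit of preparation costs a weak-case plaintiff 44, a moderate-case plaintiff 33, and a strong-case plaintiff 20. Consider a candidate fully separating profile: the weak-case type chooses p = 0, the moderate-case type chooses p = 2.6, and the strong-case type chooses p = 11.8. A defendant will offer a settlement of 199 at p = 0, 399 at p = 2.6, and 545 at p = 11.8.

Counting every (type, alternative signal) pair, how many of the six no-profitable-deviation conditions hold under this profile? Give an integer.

4

Moderate-case (own payoff 399 − 33×2.6 = 313.2): to p=0 gives 199 → no gain ✓; to p=11.8 gives 545 − 33×11.8 = 155.6 → no gain ✓.
Weak-case (own payoff 199): to p=2.6 gives 399 − 44×2.6 = 284.6 → profitable ✗; to p=11.8 gives 545 − 44×11.8 = 25.8 → no gain ✓.
Strong-case (own payoff 545 − 20×11.8 = 309): to p=0 gives 199 → no gain ✓; to p=2.6 gives 399 − 20×2.6 = 347 → profitable ✗.
4 of the 6 constraints hold; not an equilibrium.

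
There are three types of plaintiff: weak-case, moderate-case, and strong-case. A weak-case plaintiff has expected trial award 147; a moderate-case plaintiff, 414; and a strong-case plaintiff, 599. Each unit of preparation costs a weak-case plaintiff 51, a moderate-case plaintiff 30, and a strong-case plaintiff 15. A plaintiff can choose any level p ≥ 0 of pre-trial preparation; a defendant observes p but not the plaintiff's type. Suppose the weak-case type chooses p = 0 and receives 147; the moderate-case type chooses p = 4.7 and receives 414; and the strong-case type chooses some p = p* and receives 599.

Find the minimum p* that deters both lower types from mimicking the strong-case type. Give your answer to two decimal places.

Moderate-case type (on-path payoff 414 − 30×4.7 = 273) won't mimic when 273 ≥ 599 − 30·p*, i.e. p* ≥ 10.87.
Weak-case type (on-path payoff 147) won't mimic when 147 ≥ 599 − 51·p*, i.e. p* ≥ 8.86.
Both must hold, so p* = max(8.86, 10.87) = 10.87. The moderate-case type's constraint binds.

10.87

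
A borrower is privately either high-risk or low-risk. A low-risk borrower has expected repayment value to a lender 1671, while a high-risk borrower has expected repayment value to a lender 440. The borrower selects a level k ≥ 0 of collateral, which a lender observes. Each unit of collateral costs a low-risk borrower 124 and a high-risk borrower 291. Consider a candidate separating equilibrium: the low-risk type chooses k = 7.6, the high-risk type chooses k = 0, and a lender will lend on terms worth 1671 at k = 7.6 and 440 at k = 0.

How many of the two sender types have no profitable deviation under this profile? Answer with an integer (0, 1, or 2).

Low-risk type: signal → 1671 − 124 × 7.6 = 728.6; deviate to 0 → 440. IC holds (728.6 ≥ 440).
High-risk type: stay at 0 → 440; mimic → 1671 − 291 × 7.6 = -540.6. IC holds (440 ≥ -540.6).
2 of 2 constraints hold, so this is a separating equilibrium.

2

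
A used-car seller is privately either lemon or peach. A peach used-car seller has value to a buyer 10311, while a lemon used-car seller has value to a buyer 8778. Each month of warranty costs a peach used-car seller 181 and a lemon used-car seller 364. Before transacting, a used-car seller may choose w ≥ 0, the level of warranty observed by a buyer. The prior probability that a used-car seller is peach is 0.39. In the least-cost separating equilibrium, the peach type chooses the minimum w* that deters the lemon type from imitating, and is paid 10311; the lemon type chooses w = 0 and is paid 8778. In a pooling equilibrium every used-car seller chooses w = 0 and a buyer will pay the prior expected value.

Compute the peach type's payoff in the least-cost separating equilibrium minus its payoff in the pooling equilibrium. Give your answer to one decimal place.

172.8

Least-cost separating signal: w* solves 8778 = 10311 − 364·w*, so w* = (10311 − 8778)/364 ≈ 4.2115.
Peach type's separating payoff: 10311 − 181 × w* = 10311 − 181 × (10311 − 8778)/364 = 10311 − 277473/364 ≈ 9548.712.
Pooling payoff: 0.39 × 10311 + 0.61 × 8778 = 9375.87.
Difference: 9548.712 − 9375.87 = 172.842, i.e. 172.8 to one decimal place.
The peach type prefers to separate.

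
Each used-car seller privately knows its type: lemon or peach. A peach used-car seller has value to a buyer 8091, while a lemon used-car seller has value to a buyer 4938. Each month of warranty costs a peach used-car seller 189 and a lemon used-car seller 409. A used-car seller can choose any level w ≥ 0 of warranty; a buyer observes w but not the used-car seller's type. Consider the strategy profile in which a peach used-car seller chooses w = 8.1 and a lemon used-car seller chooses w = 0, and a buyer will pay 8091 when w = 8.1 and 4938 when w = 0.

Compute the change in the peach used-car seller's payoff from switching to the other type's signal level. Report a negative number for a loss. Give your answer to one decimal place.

-1622.1

Playing w = 8.1 the peach used-car seller receives 8091 − 189 × 8.1 = 6560.1.
Deviating to w = 0 yields 4938 instead.
Gain from deviating: 4938 − 6560.1 = -1622.1.
The gain is negative, so the peach type's incentive-compatibility constraint is satisfied.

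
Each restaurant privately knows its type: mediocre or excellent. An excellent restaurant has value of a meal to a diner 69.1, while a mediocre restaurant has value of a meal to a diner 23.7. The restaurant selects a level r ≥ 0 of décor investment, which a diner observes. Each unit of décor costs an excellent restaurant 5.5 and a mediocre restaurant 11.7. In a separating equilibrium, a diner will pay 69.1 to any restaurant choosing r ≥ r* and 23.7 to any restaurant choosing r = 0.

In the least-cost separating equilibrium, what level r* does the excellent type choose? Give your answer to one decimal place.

A mediocre restaurant choosing r = 0 receives 23.7.
Imitating at r* instead would pay 69.1 at cost 11.7·r*, netting 69.1 − 11.7·r*.
Indifference: 23.7 = 69.1 − 11.7·r*, so r* = (69.1 − 23.7) / 11.7 ≈ 3.9.
This is the mediocre type's binding incentive-compatibility constraint; any r ≥ 3.9 sustains separation on that side.

3.9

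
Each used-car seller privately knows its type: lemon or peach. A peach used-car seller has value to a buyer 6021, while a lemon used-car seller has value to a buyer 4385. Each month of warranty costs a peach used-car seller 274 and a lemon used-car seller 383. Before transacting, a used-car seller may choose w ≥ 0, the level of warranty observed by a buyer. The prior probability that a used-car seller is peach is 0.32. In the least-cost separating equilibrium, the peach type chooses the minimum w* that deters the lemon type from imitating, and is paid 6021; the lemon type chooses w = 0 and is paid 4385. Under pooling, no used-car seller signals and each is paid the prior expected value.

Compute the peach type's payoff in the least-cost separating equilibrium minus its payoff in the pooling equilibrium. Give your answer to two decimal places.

Least-cost separating signal: w* solves 4385 = 6021 − 383·w*, so w* = (6021 − 4385)/383 ≈ 4.2715.
Peach type's separating payoff: 6021 − 274 × w* = 6021 − 274 × (6021 − 4385)/383 = 6021 − 448264/383 ≈ 4850.5979.
Pooling payoff: 0.32 × 6021 + 0.68 × 4385 = 4908.52.
Difference: 4850.5979 − 4908.52 = -57.9221, i.e. -57.92 to two decimal places.
The peach type would prefer the pooling outcome.

-57.92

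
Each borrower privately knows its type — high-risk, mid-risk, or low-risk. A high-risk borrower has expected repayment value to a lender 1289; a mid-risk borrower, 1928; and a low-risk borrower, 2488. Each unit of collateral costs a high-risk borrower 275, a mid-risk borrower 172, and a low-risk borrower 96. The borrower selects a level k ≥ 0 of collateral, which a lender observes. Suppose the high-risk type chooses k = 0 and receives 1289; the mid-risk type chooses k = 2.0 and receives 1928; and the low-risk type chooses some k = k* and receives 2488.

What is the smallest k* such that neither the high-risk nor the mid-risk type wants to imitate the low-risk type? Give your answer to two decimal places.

5.26

High-risk type (on-path payoff 1289) won't mimic when 1289 ≥ 2488 − 275·k*, i.e. k* ≥ 4.36.
Mid-risk type (on-path payoff 1928 − 172×2.0 = 1584) won't mimic when 1584 ≥ 2488 − 172·k*, i.e. k* ≥ 5.26.
Both must hold, so k* = max(4.36, 5.26) = 5.26. The mid-risk type's constraint binds.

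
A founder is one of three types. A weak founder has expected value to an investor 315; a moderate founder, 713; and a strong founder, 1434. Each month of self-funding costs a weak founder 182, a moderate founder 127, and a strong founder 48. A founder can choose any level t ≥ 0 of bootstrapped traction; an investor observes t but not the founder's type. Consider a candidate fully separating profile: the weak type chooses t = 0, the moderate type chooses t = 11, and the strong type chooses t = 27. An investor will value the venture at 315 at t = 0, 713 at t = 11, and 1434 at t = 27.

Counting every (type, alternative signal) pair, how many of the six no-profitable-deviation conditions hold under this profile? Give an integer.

3

Weak (own payoff 315): to t=11 gives 713 − 182×11 = -1289 → no gain ✓; to t=27 gives 1434 − 182×27 = -3480 → no gain ✓.
Strong (own payoff 1434 − 48×27 = 138): to t=0 gives 315 → profitable ✗; to t=11 gives 713 − 48×11 = 185 → profitable ✗.
Moderate (own payoff 713 − 127×11 = -684): to t=0 gives 315 → profitable ✗; to t=27 gives 1434 − 127×27 = -1995 → no gain ✓.
3 of the 6 constraints hold; not an equilibrium.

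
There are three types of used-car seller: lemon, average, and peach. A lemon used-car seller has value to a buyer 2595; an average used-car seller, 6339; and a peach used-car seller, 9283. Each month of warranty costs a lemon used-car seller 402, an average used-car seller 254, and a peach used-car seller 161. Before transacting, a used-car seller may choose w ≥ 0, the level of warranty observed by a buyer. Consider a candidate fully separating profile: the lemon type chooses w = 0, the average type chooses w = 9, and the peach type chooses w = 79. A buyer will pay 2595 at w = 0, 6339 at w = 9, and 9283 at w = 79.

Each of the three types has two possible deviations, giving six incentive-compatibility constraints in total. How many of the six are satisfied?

Lemon (own payoff 2595): to w=9 gives 6339 − 402×9 = 2721 → profitable ✗; to w=79 gives 9283 − 402×79 = -22475 → no gain ✓.
Average (own payoff 6339 − 254×9 = 4053): to w=0 gives 2595 → no gain ✓; to w=79 gives 9283 − 254×79 = -10783 → no gain ✓.
Peach (own payoff 9283 − 161×79 = -3436): to w=0 gives 2595 → profitable ✗; to w=9 gives 6339 − 161×9 = 4890 → profitable ✗.
3 of the 6 constraints hold; not an equilibrium.

3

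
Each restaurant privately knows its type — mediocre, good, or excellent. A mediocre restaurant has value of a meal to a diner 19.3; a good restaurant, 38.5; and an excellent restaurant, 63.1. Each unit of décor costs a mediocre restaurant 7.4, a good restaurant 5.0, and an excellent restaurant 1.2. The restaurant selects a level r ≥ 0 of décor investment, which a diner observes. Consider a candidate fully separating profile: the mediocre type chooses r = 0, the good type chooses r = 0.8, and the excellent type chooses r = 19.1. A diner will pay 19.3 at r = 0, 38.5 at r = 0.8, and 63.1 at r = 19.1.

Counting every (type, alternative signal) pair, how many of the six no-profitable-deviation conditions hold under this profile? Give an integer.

Excellent (own payoff 63.1 − 1.2×19.1 = 40.18): to r=0 gives 19.3 → no gain ✓; to r=0.8 gives 38.5 − 1.2×0.8 = 37.54 → no gain ✓.
Mediocre (own payoff 19.3): to r=0.8 gives 38.5 − 7.4×0.8 = 32.58 → profitable ✗; to r=19.1 gives 63.1 − 7.4×19.1 = -78.24 → no gain ✓.
Good (own payoff 38.5 − 5.0×0.8 = 34.5): to r=0 gives 19.3 → no gain ✓; to r=19.1 gives 63.1 − 5.0×19.1 = -32.4 → no gain ✓.
5 of the 6 constraints hold; not an equilibrium.

5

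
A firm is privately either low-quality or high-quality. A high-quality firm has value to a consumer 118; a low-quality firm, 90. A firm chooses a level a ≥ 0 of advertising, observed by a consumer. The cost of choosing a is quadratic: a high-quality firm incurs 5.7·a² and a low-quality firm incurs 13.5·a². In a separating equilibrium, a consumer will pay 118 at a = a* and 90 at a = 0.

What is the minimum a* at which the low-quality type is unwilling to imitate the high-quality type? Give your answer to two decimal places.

The low-quality type at a = 0 receives 90; imitating at a* yields 118 − 13.5·a*².
Indifference: 90 = 118 − 13.5·a*², so a*² = (118 − 90) / 13.5 ≈ 2.0741.
a* = √2.0741 ≈ 1.44.

1.44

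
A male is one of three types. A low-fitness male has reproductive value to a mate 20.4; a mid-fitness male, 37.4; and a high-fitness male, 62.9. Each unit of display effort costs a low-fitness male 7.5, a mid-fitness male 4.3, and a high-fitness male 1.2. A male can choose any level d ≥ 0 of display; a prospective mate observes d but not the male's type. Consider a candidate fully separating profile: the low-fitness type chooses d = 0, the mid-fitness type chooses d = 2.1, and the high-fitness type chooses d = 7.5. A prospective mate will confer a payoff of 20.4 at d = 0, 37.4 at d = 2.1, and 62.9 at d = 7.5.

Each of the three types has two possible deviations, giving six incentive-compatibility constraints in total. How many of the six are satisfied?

Low-fitness (own payoff 20.4): to d=2.1 gives 37.4 − 7.5×2.1 = 21.65 → profitable ✗; to d=7.5 gives 62.9 − 7.5×7.5 = 6.65 → no gain ✓.
Mid-fitness (own payoff 37.4 − 4.3×2.1 = 28.37): to d=0 gives 20.4 → no gain ✓; to d=7.5 gives 62.9 − 4.3×7.5 = 30.65 → profitable ✗.
High-fitness (own payoff 62.9 − 1.2×7.5 = 53.9): to d=0 gives 20.4 → no gain ✓; to d=2.1 gives 37.4 − 1.2×2.1 = 34.88 → no gain ✓.
4 of the 6 constraints hold; not an equilibrium.

4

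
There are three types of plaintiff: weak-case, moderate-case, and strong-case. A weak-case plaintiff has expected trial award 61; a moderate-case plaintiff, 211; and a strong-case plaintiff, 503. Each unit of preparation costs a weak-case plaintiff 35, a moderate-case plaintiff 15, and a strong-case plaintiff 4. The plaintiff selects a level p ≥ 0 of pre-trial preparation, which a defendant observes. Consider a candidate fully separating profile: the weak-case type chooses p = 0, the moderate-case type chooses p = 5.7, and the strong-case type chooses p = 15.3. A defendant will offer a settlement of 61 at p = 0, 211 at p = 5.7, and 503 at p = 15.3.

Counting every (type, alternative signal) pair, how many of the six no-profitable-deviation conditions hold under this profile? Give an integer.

5

Strong-case (own payoff 503 − 4×15.3 = 441.8): to p=0 gives 61 → no gain ✓; to p=5.7 gives 211 − 4×5.7 = 188.2 → no gain ✓.
Moderate-case (own payoff 211 − 15×5.7 = 125.5): to p=0 gives 61 → no gain ✓; to p=15.3 gives 503 − 15×15.3 = 273.5 → profitable ✗.
Weak-case (own payoff 61): to p=5.7 gives 211 − 35×5.7 = 11.5 → no gain ✓; to p=15.3 gives 503 − 35×15.3 = -32.5 → no gain ✓.
5 of the 6 constraints hold; not an equilibrium.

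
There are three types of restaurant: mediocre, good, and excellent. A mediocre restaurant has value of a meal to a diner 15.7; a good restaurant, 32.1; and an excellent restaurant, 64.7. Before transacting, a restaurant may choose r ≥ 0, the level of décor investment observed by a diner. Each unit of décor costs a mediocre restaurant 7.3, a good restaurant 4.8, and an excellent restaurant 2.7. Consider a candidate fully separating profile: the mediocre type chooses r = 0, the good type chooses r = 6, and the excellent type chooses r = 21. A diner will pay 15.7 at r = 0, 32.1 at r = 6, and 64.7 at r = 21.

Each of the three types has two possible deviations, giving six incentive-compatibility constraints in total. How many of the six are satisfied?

3

Good (own payoff 32.1 − 4.8×6 = 3.3): to r=0 gives 15.7 → profitable ✗; to r=21 gives 64.7 − 4.8×21 = -36.1 → no gain ✓.
Mediocre (own payoff 15.7): to r=6 gives 32.1 − 7.3×6 = -11.7 → no gain ✓; to r=21 gives 64.7 − 7.3×21 = -88.6 → no gain ✓.
Excellent (own payoff 64.7 − 2.7×21 = 8): to r=0 gives 15.7 → profitable ✗; to r=6 gives 32.1 − 2.7×6 = 15.9 → profitable ✗.
3 of the 6 constraints hold; not an equilibrium.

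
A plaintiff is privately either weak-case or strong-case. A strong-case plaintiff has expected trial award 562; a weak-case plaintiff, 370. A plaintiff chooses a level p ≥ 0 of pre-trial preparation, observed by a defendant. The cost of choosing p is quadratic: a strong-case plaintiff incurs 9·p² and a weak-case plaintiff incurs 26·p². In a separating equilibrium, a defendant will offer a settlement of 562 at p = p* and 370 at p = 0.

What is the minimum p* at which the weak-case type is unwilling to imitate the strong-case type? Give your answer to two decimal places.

The weak-case type at p = 0 receives 370; imitating at p* yields 562 − 26·p*².
Indifference: 370 = 562 − 26·p*², so p*² = (562 − 370) / 26 ≈ 7.3846.
p* = √7.3846 ≈ 2.72.

2.72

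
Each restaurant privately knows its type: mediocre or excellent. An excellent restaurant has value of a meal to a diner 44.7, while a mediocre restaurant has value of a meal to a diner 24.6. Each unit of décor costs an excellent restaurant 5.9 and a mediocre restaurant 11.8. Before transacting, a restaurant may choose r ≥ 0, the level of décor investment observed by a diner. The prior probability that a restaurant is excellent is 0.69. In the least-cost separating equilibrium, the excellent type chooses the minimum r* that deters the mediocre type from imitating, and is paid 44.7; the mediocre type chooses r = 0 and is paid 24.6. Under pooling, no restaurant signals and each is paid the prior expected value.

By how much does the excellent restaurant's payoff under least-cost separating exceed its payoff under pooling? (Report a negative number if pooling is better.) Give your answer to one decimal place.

-3.8

Least-cost separating signal: r* solves 24.6 = 44.7 − 11.8·r*, so r* = (44.7 − 24.6)/11.8 ≈ 1.7034.
Excellent type's separating payoff: 44.7 − 5.9 × r* = 44.7 − 5.9 × (44.7 − 24.6)/11.8 = 44.7 − 118.59/11.8 = 34.65.
Pooling payoff: 0.69 × 44.7 + 0.31 × 24.6 = 38.469.
Difference: 34.65 − 38.469 = -3.819, i.e. -3.8 to one decimal place.
The excellent type would prefer the pooling outcome.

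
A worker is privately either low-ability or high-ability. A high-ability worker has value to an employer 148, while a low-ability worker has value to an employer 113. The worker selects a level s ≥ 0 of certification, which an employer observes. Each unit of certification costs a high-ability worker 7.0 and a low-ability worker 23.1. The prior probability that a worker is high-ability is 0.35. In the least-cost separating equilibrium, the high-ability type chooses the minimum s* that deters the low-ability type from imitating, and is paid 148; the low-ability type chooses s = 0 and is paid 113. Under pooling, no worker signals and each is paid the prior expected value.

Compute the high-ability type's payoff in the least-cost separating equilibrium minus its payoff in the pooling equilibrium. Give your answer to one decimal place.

12.1

Least-cost separating signal: s* solves 113 = 148 − 23.1·s*, so s* = (148 − 113)/23.1 ≈ 1.5152.
High-ability type's separating payoff: 148 − 7.0 × s* = 148 − 7.0 × (148 − 113)/23.1 = 148 − 245/23.1 ≈ 137.394.
Pooling payoff: 0.35 × 148 + 0.65 × 113 = 125.25.
Difference: 137.394 − 125.25 = 12.144, i.e. 12.1 to one decimal place.
The high-ability type prefers to separate.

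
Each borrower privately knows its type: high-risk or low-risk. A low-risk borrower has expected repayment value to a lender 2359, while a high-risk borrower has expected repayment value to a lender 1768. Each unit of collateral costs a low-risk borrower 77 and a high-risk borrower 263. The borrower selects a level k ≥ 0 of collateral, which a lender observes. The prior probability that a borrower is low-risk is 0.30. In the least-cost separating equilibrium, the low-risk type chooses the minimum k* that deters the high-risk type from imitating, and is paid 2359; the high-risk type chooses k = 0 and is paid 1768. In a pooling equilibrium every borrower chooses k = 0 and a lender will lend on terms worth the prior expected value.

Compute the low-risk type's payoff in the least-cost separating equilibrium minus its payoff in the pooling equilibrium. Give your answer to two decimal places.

240.67

Least-cost separating signal: k* solves 1768 = 2359 − 263·k*, so k* = (2359 − 1768)/263 ≈ 2.2471.
Low-risk type's separating payoff: 2359 − 77 × k* = 2359 − 77 × (2359 − 1768)/263 = 2359 − 45507/263 ≈ 2185.9696.
Pooling payoff: 0.30 × 2359 + 0.70 × 1768 = 1945.3.
Difference: 2185.9696 − 1945.3 = 240.6696, i.e. 240.67 to two decimal places.
The low-risk type prefers to separate.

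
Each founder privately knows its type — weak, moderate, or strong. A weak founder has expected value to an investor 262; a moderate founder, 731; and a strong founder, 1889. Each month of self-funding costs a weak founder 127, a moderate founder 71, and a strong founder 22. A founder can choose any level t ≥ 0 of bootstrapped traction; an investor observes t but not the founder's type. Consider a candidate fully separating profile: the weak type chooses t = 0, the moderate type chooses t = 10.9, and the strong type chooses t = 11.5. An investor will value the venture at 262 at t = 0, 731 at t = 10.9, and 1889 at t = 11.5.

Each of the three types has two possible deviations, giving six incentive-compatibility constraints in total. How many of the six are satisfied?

Strong (own payoff 1889 − 22×11.5 = 1636): to t=0 gives 262 → no gain ✓; to t=10.9 gives 731 − 22×10.9 = 491.2 → no gain ✓.
Weak (own payoff 262): to t=10.9 gives 731 − 127×10.9 = -653.3 → no gain ✓; to t=11.5 gives 1889 − 127×11.5 = 428.5 → profitable ✗.
Moderate (own payoff 731 − 71×10.9 = -42.9): to t=0 gives 262 → profitable ✗; to t=11.5 gives 1889 − 71×11.5 = 1072.5 → profitable ✗.
3 of the 6 constraints hold; not an equilibrium.

3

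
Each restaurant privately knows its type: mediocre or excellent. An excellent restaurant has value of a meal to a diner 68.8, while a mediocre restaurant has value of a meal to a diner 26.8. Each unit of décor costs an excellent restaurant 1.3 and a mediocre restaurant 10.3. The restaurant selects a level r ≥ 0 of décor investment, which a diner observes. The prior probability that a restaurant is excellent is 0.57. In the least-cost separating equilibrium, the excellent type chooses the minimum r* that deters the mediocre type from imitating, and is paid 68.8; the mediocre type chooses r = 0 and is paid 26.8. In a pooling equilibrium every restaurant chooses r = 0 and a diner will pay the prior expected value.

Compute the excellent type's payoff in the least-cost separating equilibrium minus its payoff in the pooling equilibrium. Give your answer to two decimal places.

12.76

Least-cost separating signal: r* solves 26.8 = 68.8 − 10.3·r*, so r* = (68.8 − 26.8)/10.3 ≈ 4.0777.
Excellent type's separating payoff: 68.8 − 1.3 × r* = 68.8 − 1.3 × (68.8 − 26.8)/10.3 = 68.8 − 54.6/10.3 ≈ 63.4990.
Pooling payoff: 0.57 × 68.8 + 0.43 × 26.8 = 50.74.
Difference: 63.4990 − 50.74 = 12.759, i.e. 12.76 to two decimal places.
The excellent type prefers to separate.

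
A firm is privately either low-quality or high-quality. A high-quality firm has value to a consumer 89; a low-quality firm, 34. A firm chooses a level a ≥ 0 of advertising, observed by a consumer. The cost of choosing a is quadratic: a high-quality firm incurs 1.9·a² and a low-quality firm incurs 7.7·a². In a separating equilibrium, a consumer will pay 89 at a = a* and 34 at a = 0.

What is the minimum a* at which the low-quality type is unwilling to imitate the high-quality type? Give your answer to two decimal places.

2.67

The low-quality type at a = 0 receives 34; imitating at a* yields 89 − 7.7·a*².
Indifference: 34 = 89 − 7.7·a*², so a*² = (89 − 34) / 7.7 ≈ 7.1429.
a* = √7.1429 ≈ 2.67.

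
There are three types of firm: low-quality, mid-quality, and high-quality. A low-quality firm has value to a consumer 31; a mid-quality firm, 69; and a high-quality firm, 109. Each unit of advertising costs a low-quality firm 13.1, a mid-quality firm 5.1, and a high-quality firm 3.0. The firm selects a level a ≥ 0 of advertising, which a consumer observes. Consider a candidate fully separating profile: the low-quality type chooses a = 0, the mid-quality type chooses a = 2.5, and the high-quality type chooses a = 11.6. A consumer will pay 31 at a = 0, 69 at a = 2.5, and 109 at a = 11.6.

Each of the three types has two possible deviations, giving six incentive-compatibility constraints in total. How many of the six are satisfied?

5

Mid-quality (own payoff 69 − 5.1×2.5 = 56.25): to a=0 gives 31 → no gain ✓; to a=11.6 gives 109 − 5.1×11.6 = 49.84 → no gain ✓.
High-quality (own payoff 109 − 3.0×11.6 = 74.2): to a=0 gives 31 → no gain ✓; to a=2.5 gives 69 − 3.0×2.5 = 61.5 → no gain ✓.
Low-quality (own payoff 31): to a=2.5 gives 69 − 13.1×2.5 = 36.25 → profitable ✗; to a=11.6 gives 109 − 13.1×11.6 = -42.96 → no gain ✓.
5 of the 6 constraints hold; not an equilibrium.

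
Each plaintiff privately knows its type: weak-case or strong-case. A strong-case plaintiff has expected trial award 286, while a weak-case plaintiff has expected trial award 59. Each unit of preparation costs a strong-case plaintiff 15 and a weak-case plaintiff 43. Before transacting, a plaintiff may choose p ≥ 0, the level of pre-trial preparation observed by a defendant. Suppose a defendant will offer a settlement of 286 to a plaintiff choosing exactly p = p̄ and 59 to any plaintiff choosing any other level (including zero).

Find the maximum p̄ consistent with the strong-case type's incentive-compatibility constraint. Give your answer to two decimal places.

15.13

Choosing p̄ yields the strong-case type 286 − 15·p̄; choosing zero yields 59.
The strong-case type is indifferent at 286 − 15·p̄ = 59, i.e. p̄ = (286 − 59) / 15 ≈ 15.13.
For any p̄ above 15.13 the strong-case type would rather pool at zero, so separation collapses.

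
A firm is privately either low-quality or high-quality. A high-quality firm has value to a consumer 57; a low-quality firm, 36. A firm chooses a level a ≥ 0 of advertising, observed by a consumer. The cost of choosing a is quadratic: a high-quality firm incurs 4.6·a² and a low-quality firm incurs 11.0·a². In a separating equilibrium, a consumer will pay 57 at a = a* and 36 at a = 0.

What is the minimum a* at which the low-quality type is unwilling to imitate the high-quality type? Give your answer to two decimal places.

The low-quality type at a = 0 receives 36; imitating at a* yields 57 − 11.0·a*².
Indifference: 36 = 57 − 11.0·a*², so a*² = (57 − 36) / 11.0 ≈ 1.9091.
a* = √1.9091 ≈ 1.38.

1.38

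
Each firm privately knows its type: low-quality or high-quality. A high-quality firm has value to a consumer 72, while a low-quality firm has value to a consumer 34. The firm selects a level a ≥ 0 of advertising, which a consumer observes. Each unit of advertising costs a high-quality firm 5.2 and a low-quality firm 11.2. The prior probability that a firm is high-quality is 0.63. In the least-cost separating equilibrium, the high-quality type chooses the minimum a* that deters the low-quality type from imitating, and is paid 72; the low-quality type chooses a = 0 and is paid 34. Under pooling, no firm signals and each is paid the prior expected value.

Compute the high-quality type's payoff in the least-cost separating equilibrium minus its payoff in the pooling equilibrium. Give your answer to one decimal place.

-3.6

Least-cost separating signal: a* solves 34 = 72 − 11.2·a*, so a* = (72 − 34)/11.2 ≈ 3.3929.
High-quality type's separating payoff: 72 − 5.2 × a* = 72 − 5.2 × (72 − 34)/11.2 = 72 − 197.6/11.2 ≈ 54.357.
Pooling payoff: 0.63 × 72 + 0.37 × 34 = 57.94.
Difference: 54.357 − 57.94 = -3.583, i.e. -3.6 to one decimal place.
The high-quality type would prefer the pooling outcome.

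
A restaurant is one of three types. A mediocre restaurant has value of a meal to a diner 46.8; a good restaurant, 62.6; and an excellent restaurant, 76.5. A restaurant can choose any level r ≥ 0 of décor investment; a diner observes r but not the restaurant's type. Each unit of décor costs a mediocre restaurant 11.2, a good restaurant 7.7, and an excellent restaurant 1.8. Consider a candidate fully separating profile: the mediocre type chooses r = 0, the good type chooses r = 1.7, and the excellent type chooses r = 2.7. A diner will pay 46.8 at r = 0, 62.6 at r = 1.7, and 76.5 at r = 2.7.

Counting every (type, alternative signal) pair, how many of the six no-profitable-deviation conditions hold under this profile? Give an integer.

Excellent (own payoff 76.5 − 1.8×2.7 = 71.64): to r=0 gives 46.8 → no gain ✓; to r=1.7 gives 62.6 − 1.8×1.7 = 59.54 → no gain ✓.
Good (own payoff 62.6 − 7.7×1.7 = 49.51): to r=0 gives 46.8 → no gain ✓; to r=2.7 gives 76.5 − 7.7×2.7 = 55.71 → profitable ✗.
Mediocre (own payoff 46.8): to r=1.7 gives 62.6 − 11.2×1.7 = 43.56 → no gain ✓; to r=2.7 gives 76.5 − 11.2×2.7 = 46.26 → no gain ✓.
5 of the 6 constraints hold; not an equilibrium.

5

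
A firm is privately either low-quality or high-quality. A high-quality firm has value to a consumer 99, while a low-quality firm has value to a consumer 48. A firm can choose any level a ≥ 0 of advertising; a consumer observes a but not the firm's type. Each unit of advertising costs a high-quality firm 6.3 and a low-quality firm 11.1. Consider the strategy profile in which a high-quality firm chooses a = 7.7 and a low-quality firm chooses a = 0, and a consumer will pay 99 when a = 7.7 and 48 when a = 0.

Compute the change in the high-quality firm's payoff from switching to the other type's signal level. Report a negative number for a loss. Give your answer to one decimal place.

-2.5

Playing a = 7.7 the high-quality firm receives 99 − 6.3 × 7.7 = 50.49.
Deviating to a = 0 yields 48 instead.
Gain from deviating: 48 − 50.49 = -2.49, i.e. -2.5 to one decimal place.
The gain is negative, so the high-quality type's incentive-compatibility constraint is satisfied.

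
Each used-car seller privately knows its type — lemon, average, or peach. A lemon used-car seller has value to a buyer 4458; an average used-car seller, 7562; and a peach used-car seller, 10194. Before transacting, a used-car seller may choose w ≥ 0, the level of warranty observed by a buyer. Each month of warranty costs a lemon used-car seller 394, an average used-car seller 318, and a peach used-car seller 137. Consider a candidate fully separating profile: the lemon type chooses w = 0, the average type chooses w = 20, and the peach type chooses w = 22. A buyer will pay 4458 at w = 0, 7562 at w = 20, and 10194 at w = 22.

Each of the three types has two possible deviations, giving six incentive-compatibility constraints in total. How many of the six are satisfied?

Average (own payoff 7562 − 318×20 = 1202): to w=0 gives 4458 → profitable ✗; to w=22 gives 10194 − 318×22 = 3198 → profitable ✗.
Peach (own payoff 10194 − 137×22 = 7180): to w=0 gives 4458 → no gain ✓; to w=20 gives 7562 − 137×20 = 4822 → no gain ✓.
Lemon (own payoff 4458): to w=20 gives 7562 − 394×20 = -318 → no gain ✓; to w=22 gives 10194 − 394×22 = 1526 → no gain ✓.
4 of the 6 constraints hold; not an equilibrium.

4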